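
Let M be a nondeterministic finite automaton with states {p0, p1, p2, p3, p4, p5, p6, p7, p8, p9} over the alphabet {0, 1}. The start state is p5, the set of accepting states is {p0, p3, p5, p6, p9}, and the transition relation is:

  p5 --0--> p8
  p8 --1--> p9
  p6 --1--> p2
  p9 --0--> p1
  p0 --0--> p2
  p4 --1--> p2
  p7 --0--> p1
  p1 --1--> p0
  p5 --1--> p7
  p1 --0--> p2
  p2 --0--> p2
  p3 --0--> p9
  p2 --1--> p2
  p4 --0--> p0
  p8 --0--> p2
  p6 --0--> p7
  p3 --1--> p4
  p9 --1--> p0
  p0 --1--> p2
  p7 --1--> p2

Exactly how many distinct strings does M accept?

The useful subgraph on states {p0, p1, p5, p7, p8, p9} is acyclic, so L(M) is finite; the longest accepting path visits 5 useful states, giving maximum string length 4.
Counting accepting paths from p5 by length: 1 of length 0, 1 of length 2, 2 of length 3, 1 of length 4. Total 5.

5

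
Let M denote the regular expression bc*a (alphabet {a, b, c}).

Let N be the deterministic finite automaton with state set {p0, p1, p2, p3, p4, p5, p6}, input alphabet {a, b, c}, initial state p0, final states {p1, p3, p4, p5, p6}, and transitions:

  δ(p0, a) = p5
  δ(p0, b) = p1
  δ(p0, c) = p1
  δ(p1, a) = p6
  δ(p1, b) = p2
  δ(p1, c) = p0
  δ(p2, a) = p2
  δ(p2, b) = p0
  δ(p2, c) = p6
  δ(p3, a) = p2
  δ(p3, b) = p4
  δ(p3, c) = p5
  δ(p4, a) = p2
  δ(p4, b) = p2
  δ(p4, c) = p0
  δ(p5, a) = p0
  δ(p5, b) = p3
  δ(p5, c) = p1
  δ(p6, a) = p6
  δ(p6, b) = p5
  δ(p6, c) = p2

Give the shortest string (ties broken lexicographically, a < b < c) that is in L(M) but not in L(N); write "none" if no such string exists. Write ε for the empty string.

none

Converting the expression M to a DFA (subset construction, then merging equivalent states) gives the minimal DFA with states {m0, m1, m2, m3}, start state m0, accepting states {m3} and transitions m0: a→m1, b→m2, c→m1; m1: a→m1, b→m1, c→m1; m2: a→m3, b→m1, c→m2; m3: a→m1, b→m1, c→m1.
Exploring the product automaton M × N from the start pair (m0, p0), following both machines on each input symbol, reaches 12 state pairs: (m0, p0), (m1, p5), (m2, p1), (m1, p1), (m1, p0), (m1, p3), (m3, p6), (m1, p2), (m2, p0), (m1, p6), (m1, p4), (m3, p5).
M accepts in {m3} and N accepts in {p1, p3, p4, p5, p6}. The reachable pairs whose M-component is accepting are (m3, p6), (m3, p5); in each of them the N-component is accepting too, so the product for L(M) \ L(N) (M-component accepting, N-component rejecting) has no reachable accepting pair and the difference is empty.
So every string accepted by M is also accepted by N: L(M) \ L(N) = ∅ and there is no such string.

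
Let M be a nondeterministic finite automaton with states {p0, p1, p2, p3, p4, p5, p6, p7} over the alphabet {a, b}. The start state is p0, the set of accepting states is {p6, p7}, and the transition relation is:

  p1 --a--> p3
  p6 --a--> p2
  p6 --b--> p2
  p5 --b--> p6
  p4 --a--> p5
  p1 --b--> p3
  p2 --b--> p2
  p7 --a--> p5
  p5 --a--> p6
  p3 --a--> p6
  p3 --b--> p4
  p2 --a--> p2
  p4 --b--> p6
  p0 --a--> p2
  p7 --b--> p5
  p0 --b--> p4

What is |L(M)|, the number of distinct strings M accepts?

3

The useful subgraph on states {p0, p4, p5, p6} is acyclic, so L(M) is finite; the longest accepting path visits 4 useful states, giving maximum string length 3.
Counting accepting paths from p0 by length: 1 of length 2, 2 of length 3. Total 3.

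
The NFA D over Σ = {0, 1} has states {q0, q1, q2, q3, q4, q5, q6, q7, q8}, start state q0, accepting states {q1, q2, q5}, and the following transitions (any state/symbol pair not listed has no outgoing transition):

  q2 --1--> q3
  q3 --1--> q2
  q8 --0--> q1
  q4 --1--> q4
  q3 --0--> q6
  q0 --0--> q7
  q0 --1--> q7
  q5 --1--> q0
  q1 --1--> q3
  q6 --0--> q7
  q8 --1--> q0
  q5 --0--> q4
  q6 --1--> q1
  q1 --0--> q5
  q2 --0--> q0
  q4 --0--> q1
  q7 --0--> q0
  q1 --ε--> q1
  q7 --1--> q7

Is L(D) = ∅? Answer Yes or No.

The states reachable from the start state are {q0, q7}.
None of the accepting states {q1, q2, q5} is reachable, so no string is accepted and L(D) = ∅.

Yes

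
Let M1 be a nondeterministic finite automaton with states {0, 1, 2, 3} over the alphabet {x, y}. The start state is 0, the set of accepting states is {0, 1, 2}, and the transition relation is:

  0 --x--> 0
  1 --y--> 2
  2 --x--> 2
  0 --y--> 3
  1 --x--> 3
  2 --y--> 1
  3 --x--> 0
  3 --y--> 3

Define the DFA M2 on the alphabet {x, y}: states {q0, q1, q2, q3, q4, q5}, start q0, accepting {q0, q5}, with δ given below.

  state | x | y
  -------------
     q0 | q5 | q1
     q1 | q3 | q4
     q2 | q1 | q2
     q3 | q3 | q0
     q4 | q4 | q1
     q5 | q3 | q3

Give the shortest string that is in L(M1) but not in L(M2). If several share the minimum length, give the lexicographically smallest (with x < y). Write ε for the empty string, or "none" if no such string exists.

The string xx is accepted by M1 but not by M2.
No shorter string lies in the difference, and xx is the lexicographically first length-2 string in L(M1) \ L(M2).

xx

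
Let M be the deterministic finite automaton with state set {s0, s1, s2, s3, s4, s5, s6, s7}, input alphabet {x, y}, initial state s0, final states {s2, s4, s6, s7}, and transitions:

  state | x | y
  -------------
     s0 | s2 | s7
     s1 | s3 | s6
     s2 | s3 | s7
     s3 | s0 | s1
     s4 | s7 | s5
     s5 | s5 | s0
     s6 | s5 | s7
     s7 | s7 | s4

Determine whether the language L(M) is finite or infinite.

infinite

State s0 is reachable from the start and can reach an accepting state, and it lies on the cycle s0 → s2 → s3 → s0.
Traversing that cycle any number of times yields accepted strings of unbounded length, so the language is infinite.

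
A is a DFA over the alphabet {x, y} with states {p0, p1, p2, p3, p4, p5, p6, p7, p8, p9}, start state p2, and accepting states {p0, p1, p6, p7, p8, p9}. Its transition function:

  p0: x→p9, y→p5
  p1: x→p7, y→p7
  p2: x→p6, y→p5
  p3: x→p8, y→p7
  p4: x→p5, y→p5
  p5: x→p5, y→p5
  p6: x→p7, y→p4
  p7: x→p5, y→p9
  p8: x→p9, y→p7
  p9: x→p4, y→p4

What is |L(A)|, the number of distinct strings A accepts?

3

The useful subgraph on states {p2, p6, p7, p9} is acyclic, so L(A) is finite; the longest accepting path visits 4 useful states, giving maximum string length 3.
Counting accepting paths from p2 by length: 1 of length 1, 1 of length 2, 1 of length 3. Total 3.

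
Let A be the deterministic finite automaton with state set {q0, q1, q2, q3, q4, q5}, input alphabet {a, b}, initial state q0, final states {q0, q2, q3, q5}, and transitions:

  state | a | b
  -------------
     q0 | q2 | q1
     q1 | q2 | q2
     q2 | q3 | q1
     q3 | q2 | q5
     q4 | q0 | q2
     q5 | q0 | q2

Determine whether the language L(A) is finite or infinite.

State q1 is reachable from the start and can reach an accepting state, and it lies on the cycle q1 → q2 → q1.
Traversing that cycle any number of times yields accepted strings of unbounded length, so the language is infinite.

infinite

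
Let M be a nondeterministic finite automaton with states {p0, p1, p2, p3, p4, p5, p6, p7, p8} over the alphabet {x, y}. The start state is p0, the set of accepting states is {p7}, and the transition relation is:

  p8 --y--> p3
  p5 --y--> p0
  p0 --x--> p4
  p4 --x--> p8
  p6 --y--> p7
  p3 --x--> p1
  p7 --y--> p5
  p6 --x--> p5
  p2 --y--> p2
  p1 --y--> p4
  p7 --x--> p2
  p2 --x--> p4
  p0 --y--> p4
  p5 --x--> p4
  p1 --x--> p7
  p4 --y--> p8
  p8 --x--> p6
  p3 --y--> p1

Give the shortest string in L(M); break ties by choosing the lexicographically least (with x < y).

A breadth-first search from p0 reaches an accepting state first via the path p0 → p4 → p8 → p6 → p7 on input xxxy.
No string of length < 4 is accepted (BFS exhausts all shorter strings without reaching an accepting state), and xxxy is the lexicographically least accepting string of length 4.

xxxy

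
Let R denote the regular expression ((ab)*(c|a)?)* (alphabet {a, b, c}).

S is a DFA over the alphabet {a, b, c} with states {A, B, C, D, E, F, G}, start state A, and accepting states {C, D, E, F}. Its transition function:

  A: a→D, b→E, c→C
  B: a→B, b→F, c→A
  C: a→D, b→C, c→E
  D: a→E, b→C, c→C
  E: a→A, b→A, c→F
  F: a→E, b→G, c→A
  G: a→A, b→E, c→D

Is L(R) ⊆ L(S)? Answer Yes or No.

No

The empty string ε is in L(R) but not in L(S).
So L(R) ⊄ L(S).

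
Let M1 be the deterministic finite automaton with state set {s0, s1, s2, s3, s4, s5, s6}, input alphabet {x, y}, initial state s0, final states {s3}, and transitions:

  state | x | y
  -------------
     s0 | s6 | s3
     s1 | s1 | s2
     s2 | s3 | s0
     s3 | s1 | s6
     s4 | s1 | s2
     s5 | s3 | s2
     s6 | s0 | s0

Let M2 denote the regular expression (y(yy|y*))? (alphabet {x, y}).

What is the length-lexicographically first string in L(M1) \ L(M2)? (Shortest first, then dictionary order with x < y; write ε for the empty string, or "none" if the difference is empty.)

xxy

The string xxy is accepted by M1 but not by M2.
No shorter string lies in the difference, and xxy is the lexicographically first length-3 string in L(M1) \ L(M2).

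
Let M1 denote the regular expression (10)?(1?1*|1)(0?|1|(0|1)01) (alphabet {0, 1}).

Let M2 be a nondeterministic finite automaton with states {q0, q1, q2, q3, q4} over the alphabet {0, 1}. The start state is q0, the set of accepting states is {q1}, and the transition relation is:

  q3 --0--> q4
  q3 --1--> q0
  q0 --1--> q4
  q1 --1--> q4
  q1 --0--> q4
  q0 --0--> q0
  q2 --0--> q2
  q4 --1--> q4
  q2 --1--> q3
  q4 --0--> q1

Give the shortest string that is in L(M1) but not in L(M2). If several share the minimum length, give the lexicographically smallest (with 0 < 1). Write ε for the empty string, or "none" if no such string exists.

ε

The empty string ε is accepted by M1 but not by M2.
Since ε is the unique shortest string, it is the required witness.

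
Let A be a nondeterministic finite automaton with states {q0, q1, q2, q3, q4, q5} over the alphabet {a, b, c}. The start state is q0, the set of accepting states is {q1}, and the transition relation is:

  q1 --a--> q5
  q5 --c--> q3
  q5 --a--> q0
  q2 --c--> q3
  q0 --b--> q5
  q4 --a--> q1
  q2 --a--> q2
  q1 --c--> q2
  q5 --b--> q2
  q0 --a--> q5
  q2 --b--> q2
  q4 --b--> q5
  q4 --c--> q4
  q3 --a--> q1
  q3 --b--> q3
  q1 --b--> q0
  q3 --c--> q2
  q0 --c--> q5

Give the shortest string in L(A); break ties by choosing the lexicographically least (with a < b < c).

A breadth-first search from q0 reaches an accepting state first via the path q0 → q5 → q3 → q1 on input aca.
No string of length < 3 is accepted (BFS exhausts all shorter strings without reaching an accepting state), and aca is the lexicographically least accepting string of length 3.

aca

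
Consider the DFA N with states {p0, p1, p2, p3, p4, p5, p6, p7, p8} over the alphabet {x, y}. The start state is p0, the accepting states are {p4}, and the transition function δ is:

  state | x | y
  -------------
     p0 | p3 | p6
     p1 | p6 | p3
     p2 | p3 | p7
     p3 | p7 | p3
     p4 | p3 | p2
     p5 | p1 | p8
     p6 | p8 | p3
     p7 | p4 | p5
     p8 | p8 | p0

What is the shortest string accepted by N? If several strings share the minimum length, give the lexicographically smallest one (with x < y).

xxx

A breadth-first search from p0 reaches an accepting state first via the path p0 → p3 → p7 → p4 on input xxx.
No string of length < 3 is accepted (BFS exhausts all shorter strings without reaching an accepting state), and xxx is the lexicographically least accepting string of length 3.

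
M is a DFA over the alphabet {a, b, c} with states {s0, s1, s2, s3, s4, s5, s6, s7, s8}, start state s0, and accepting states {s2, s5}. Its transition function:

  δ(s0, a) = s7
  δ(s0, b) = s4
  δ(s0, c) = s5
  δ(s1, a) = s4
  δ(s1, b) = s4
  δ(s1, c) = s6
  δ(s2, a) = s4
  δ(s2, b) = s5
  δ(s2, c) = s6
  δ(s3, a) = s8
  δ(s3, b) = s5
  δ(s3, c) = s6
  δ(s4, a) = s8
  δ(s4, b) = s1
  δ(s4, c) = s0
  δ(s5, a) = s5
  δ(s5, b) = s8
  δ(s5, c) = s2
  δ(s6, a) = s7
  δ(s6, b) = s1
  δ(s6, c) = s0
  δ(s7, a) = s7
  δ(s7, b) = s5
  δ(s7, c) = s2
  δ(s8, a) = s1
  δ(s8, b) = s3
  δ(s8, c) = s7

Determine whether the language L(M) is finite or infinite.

State s4 is reachable from the start and can reach an accepting state, and it lies on the cycle s4 → s8 → s1 → s4.
Traversing that cycle any number of times yields accepted strings of unbounded length, so the language is infinite.

infinite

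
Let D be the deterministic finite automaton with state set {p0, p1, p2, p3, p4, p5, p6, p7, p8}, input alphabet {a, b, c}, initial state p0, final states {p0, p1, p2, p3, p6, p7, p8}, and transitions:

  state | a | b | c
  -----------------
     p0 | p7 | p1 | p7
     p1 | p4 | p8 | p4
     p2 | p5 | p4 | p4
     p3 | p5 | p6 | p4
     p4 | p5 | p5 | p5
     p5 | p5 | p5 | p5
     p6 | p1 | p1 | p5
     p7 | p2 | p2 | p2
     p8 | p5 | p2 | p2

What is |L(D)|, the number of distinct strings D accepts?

The useful subgraph on states {p0, p1, p2, p7, p8} is acyclic, so L(D) is finite; the longest accepting path visits 4 useful states, giving maximum string length 3.
Counting accepting paths from p0 by length: 1 of length 0, 3 of length 1, 7 of length 2, 2 of length 3. Total 13.

13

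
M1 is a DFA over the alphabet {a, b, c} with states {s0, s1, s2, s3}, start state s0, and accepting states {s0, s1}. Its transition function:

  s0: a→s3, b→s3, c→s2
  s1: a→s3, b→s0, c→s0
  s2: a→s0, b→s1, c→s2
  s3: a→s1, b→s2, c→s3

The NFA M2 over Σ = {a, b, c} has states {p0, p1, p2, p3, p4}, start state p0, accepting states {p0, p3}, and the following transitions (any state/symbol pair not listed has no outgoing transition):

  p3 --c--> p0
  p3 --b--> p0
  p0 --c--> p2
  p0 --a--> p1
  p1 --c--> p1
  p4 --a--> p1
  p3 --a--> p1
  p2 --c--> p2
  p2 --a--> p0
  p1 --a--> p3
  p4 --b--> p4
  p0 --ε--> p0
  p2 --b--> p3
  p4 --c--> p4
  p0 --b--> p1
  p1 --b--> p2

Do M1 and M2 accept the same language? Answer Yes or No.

Exploring the product automaton M1 × M2 from the start pair (s0, p0), following both machines on each input symbol, reaches 4 state pairs: (s0, p0), (s3, p1), (s2, p2), (s1, p3).
M1 accepts in {s0, s1} and M2 accepts in {p0, p3}. In every reachable pair the two components are either both accepting — (s0, p0), (s1, p3) — or both non-accepting, so no string is accepted by exactly one of the machines: L(M1) \ L(M2) and L(M2) \ L(M1) are both empty.
Hence every string is accepted by M1 iff it is accepted by M2, and the two languages coincide.

Yes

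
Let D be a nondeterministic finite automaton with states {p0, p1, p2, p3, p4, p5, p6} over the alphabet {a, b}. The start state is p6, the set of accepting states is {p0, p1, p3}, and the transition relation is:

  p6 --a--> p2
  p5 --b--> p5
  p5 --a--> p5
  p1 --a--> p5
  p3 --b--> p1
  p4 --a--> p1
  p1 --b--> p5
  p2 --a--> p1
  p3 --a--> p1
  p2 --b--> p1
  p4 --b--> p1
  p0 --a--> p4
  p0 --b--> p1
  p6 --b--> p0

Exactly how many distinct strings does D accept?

6

The useful subgraph on states {p0, p1, p2, p4, p6} is acyclic, so L(D) is finite; the longest accepting path visits 4 useful states, giving maximum string length 3.
Counting accepting paths from p6 by length: 1 of length 1, 3 of length 2, 2 of length 3. Total 6.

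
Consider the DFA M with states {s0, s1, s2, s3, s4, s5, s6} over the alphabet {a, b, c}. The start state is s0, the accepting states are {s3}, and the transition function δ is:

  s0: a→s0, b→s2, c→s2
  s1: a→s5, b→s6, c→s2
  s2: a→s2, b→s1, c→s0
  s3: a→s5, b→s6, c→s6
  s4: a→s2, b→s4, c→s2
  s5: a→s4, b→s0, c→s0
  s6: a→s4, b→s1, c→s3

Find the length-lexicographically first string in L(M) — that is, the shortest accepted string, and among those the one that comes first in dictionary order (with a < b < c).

bbbc

A breadth-first search from s0 reaches an accepting state first via the path s0 → s2 → s1 → s6 → s3 on input bbbc.
No string of length < 4 is accepted (BFS exhausts all shorter strings without reaching an accepting state), and bbbc is the lexicographically least accepting string of length 4.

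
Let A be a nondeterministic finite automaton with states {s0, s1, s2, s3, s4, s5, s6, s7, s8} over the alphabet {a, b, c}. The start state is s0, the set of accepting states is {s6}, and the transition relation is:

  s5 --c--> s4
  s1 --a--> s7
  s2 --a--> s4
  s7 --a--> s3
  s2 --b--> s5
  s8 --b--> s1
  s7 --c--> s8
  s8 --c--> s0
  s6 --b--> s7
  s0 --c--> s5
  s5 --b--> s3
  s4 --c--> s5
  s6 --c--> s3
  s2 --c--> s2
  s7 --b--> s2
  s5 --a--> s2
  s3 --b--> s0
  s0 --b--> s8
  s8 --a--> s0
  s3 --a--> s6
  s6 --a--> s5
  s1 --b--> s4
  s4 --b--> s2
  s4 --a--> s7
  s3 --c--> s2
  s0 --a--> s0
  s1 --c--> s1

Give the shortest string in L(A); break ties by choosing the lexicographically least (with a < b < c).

A breadth-first search from s0 reaches an accepting state first via the path s0 → s5 → s3 → s6 on input cba.
No string of length < 3 is accepted (BFS exhausts all shorter strings without reaching an accepting state), and cba is the lexicographically least accepting string of length 3.

cba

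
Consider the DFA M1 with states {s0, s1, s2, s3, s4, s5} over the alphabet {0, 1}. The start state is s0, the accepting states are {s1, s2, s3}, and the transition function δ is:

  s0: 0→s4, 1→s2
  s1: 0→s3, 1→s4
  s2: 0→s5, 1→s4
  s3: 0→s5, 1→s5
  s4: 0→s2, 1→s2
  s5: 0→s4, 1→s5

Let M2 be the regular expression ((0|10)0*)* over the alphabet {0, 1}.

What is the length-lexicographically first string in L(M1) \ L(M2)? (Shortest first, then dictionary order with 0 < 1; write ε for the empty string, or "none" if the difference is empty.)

1

The string 1 is accepted by M1 but not by M2.
No shorter string lies in the difference, and 1 is the lexicographically first length-1 string in L(M1) \ L(M2).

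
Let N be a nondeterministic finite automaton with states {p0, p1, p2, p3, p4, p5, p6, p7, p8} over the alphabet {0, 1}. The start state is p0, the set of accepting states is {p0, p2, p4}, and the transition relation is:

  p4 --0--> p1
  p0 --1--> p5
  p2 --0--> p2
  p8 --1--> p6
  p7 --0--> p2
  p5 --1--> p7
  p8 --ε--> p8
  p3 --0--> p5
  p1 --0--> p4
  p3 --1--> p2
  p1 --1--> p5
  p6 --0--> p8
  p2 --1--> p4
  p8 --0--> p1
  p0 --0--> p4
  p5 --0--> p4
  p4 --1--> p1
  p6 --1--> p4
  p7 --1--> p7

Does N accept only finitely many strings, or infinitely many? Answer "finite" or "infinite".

State p4 is reachable from the start and can reach an accepting state, and it lies on the cycle p4 → p1 → p4.
Traversing that cycle any number of times yields accepted strings of unbounded length, so the language is infinite.

infinite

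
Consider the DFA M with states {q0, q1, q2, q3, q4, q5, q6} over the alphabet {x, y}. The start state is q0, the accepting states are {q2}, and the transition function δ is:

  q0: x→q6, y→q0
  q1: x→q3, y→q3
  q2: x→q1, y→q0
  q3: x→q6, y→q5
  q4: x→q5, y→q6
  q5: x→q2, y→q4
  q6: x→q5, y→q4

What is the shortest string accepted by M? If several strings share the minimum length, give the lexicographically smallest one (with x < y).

A breadth-first search from q0 reaches an accepting state first via the path q0 → q6 → q5 → q2 on input xxx.
No string of length < 3 is accepted (BFS exhausts all shorter strings without reaching an accepting state), and xxx is the lexicographically least accepting string of length 3.

xxx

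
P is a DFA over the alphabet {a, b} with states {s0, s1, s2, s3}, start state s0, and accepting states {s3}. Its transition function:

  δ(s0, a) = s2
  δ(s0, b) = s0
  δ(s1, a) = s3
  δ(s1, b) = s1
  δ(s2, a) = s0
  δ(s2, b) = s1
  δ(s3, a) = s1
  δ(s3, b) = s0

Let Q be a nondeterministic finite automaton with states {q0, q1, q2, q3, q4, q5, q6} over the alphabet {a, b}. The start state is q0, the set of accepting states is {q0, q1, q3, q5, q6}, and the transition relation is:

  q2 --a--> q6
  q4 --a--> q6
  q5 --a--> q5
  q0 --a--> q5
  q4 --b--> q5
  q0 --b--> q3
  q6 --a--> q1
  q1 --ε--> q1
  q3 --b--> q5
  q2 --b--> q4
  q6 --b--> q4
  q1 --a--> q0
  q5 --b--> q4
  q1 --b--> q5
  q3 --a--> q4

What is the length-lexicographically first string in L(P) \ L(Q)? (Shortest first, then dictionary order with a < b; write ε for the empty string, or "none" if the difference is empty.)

The string aabaaaba is accepted by P but not by Q.
No shorter string lies in the difference, and aabaaaba is the lexicographically first length-8 string in L(P) \ L(Q).

aabaaaba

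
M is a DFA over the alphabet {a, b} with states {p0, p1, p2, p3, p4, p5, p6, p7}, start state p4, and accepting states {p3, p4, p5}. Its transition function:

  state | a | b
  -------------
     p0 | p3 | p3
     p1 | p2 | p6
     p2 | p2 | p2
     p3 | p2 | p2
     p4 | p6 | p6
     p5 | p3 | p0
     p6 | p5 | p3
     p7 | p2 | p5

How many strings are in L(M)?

The useful subgraph on states {p0, p3, p4, p5, p6} is acyclic, so L(M) is finite; the longest accepting path visits 5 useful states, giving maximum string length 4.
Counting accepting paths from p4 by length: 1 of length 0, 4 of length 2, 2 of length 3, 4 of length 4. Total 11.

11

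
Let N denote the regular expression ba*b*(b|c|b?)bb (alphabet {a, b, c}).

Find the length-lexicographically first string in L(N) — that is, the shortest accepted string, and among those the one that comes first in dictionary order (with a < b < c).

By inspection of the expression, no string of length less than 3 matches, and bbb is the lexicographically first match of length 3.

bbb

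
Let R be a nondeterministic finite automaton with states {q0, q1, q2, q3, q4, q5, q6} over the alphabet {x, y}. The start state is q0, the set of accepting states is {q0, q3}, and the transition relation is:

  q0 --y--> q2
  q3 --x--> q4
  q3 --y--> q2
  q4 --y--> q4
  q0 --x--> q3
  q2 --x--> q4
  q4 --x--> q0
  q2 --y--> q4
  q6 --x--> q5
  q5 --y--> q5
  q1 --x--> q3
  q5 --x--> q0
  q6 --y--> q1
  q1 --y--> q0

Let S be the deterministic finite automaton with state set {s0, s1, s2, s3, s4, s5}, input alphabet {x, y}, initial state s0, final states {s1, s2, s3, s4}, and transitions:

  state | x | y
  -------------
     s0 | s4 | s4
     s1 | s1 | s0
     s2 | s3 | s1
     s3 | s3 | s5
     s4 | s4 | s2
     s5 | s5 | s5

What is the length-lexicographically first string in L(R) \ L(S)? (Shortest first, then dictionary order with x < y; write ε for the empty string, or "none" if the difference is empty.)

The empty string ε is accepted by R but not by S.
Since ε is the unique shortest string, it is the required witness.

ε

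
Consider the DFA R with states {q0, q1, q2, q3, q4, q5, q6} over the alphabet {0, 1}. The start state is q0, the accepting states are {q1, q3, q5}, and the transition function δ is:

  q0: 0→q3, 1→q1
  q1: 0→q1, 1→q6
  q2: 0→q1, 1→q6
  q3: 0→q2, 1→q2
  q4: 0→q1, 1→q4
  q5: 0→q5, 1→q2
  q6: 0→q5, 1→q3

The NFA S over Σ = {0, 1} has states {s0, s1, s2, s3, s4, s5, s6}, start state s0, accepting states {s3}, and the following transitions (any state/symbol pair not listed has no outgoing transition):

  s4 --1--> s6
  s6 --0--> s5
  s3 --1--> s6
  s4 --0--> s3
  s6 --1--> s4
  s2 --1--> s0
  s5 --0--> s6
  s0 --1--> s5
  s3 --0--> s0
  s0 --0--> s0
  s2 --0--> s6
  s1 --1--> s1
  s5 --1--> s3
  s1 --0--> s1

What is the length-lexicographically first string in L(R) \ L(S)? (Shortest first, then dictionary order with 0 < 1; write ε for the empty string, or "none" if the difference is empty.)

The string 0 is accepted by R but not by S.
No shorter string lies in the difference, and 0 is the lexicographically first length-1 string in L(R) \ L(S).

0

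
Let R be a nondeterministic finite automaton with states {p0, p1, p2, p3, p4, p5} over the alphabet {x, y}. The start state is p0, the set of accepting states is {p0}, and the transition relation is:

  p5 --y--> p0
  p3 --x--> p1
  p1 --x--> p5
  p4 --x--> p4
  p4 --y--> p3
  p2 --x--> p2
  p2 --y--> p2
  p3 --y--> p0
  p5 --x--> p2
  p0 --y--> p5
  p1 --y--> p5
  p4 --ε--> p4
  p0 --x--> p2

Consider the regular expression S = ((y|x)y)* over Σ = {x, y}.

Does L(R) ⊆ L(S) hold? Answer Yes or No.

Converting the expression S to a DFA (subset construction, then merging equivalent states) gives the minimal DFA with states {s0, s1, s2}, start state s0, accepting states {s0} and transitions s0: x→s1, y→s1; s1: x→s2, y→s0; s2: x→s2, y→s2.
Exploring the product automaton R × S from the start pair (p0, s0), following both machines on each input symbol, reaches 5 state pairs: (p0, s0), (p2, s1), (p5, s1), (p2, s2), (p2, s0).
R accepts in {p0} and S accepts in {s0}. The reachable pairs whose R-component is accepting are (p0, s0); in each of them the S-component is accepting too, so the product for L(R) \ L(S) (R-component accepting, S-component rejecting) has no reachable accepting pair and the difference is empty.
Hence every string in L(R) is also in L(S).

Yes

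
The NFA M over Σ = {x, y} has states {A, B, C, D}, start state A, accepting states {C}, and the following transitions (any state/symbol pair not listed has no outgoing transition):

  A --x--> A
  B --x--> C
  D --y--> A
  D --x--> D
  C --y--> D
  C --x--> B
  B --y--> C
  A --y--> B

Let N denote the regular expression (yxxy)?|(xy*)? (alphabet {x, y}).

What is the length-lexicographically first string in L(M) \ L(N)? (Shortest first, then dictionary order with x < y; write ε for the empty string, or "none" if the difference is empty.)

The string yx is accepted by M but not by N.
No shorter string lies in the difference, and yx is the lexicographically first length-2 string in L(M) \ L(N).

yx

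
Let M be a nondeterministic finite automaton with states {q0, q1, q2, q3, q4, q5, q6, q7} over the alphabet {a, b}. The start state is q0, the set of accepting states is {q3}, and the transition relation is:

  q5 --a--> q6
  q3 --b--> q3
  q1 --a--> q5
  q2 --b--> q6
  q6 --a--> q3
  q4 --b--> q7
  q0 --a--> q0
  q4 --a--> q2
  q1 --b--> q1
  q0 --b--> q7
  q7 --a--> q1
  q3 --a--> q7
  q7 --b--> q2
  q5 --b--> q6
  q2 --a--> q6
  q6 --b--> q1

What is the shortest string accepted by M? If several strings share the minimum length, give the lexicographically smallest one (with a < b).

bbaa

A breadth-first search from q0 reaches an accepting state first via the path q0 → q7 → q2 → q6 → q3 on input bbaa.
No string of length < 4 is accepted (BFS exhausts all shorter strings without reaching an accepting state), and bbaa is the lexicographically least accepting string of length 4.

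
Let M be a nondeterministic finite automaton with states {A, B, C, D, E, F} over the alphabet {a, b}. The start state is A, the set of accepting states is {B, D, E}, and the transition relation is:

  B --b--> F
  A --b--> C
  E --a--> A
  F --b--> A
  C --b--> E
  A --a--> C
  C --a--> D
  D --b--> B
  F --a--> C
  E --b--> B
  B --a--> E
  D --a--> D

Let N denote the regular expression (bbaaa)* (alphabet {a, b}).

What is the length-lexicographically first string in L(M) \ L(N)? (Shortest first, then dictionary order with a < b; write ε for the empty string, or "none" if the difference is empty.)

The string aa is accepted by M but not by N.
No shorter string lies in the difference, and aa is the lexicographically first length-2 string in L(M) \ L(N).

aa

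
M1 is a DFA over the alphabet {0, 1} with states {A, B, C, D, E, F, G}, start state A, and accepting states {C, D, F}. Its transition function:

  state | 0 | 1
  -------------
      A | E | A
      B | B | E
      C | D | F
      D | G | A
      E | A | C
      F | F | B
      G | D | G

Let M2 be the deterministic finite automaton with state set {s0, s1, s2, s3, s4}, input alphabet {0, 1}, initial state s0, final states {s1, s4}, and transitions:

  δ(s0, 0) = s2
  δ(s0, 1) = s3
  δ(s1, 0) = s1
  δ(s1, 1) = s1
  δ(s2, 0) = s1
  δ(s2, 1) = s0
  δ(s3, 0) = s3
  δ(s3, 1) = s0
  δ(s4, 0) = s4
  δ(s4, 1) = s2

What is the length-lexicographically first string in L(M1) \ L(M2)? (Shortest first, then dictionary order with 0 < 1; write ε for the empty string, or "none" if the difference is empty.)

The string 01 is accepted by M1 but not by M2.
No shorter string lies in the difference, and 01 is the lexicographically first length-2 string in L(M1) \ L(M2).

01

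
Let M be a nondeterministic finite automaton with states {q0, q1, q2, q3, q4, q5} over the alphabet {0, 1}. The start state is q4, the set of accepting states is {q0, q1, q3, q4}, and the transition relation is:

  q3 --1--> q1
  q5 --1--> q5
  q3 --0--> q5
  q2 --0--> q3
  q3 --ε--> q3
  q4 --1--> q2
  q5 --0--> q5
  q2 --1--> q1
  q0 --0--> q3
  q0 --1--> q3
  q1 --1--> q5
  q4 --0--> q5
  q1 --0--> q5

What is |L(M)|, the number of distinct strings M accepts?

4

The useful subgraph on states {q1, q2, q3, q4} is acyclic, so L(M) is finite; the longest accepting path visits 4 useful states, giving maximum string length 3.
Counting accepting paths from q4 by length: 1 of length 0, 2 of length 2, 1 of length 3. Total 4.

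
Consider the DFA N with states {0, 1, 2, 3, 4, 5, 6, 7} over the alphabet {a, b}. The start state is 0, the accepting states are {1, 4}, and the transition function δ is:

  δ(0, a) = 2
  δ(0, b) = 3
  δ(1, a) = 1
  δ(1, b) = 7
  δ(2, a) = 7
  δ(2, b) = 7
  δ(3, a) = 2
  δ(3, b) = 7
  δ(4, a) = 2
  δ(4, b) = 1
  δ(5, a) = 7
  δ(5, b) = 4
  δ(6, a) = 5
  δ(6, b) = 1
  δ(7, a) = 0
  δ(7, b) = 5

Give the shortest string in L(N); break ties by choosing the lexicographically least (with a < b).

aabb

A breadth-first search from 0 reaches an accepting state first via the path 0 → 2 → 7 → 5 → 4 on input aabb.
No string of length < 4 is accepted (BFS exhausts all shorter strings without reaching an accepting state), and aabb is the lexicographically least accepting string of length 4.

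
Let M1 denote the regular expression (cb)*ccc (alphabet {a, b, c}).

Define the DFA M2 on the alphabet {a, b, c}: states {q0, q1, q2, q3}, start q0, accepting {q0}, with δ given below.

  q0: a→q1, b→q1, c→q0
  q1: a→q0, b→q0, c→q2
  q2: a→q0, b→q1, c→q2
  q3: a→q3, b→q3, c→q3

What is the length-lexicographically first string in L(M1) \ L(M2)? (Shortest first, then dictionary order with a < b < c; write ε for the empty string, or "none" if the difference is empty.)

The string cbccc is accepted by M1 but not by M2.
No shorter string lies in the difference, and cbccc is the lexicographically first length-5 string in L(M1) \ L(M2).

cbccc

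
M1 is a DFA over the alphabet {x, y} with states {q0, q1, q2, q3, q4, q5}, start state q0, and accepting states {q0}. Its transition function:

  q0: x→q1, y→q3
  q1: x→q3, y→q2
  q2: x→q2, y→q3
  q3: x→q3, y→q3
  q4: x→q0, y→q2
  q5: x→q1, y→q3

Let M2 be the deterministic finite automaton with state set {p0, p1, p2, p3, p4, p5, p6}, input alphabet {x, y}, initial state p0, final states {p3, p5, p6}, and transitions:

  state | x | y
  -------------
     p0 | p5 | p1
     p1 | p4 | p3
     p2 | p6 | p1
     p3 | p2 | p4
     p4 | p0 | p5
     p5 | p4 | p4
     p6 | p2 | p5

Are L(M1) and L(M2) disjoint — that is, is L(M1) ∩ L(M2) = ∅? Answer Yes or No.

Exploring the product automaton M1 × M2 from the start pair (q0, p0), following both machines on each input symbol, reaches 12 state pairs: (q0, p0), (q1, p5), (q3, p1), (q3, p4), (q2, p4), (q3, p3), (q3, p0), (q3, p5), (q2, p0), (q3, p2), (q2, p5), (q3, p6).
M1 accepts in {q0} and M2 accepts in {p3, p5, p6}; no reachable pair has both components accepting, so no string drives both machines to acceptance simultaneously and L(M1) ∩ L(M2) = ∅.
So no string is accepted by both, and the intersection is empty.

Yes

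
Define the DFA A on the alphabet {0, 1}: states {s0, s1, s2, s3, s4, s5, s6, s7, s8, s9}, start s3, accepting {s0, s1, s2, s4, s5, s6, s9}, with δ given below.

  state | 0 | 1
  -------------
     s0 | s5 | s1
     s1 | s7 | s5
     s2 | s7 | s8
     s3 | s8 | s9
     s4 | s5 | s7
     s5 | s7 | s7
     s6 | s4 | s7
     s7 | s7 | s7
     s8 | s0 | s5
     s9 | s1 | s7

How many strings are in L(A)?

The useful subgraph on states {s0, s1, s3, s5, s8, s9} is acyclic, so L(A) is finite; the longest accepting path visits 5 useful states, giving maximum string length 4.
Counting accepting paths from s3 by length: 1 of length 1, 3 of length 2, 3 of length 3, 1 of length 4. Total 8.

8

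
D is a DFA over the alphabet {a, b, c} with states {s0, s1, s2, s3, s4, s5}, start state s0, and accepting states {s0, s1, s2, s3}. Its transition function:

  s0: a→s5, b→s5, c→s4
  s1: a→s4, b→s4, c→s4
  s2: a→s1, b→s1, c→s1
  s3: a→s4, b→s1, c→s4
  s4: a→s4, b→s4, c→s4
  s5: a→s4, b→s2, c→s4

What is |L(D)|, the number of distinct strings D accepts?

The useful subgraph on states {s0, s1, s2, s5} is acyclic, so L(D) is finite; the longest accepting path visits 4 useful states, giving maximum string length 3.
Counting accepting paths from s0 by length: 1 of length 0, 2 of length 2, 6 of length 3. Total 9.

9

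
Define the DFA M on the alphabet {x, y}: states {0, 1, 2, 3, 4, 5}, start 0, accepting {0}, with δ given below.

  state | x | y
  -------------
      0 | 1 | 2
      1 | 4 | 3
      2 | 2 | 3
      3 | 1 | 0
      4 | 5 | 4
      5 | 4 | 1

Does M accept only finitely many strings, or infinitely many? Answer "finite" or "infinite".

State 0 is reachable from the start and can reach an accepting state, and it lies on the cycle 0 → 1 → 3 → 0.
Traversing that cycle any number of times yields accepted strings of unbounded length, so the language is infinite.

infinite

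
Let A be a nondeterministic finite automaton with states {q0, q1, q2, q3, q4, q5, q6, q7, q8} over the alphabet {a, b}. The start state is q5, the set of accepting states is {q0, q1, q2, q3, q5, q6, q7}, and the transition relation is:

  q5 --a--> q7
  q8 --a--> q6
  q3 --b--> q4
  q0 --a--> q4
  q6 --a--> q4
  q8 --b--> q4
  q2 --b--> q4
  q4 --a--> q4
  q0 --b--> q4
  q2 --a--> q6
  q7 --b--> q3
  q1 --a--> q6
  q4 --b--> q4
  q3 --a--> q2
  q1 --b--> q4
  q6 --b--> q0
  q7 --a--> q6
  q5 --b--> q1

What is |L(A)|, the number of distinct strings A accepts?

The useful subgraph on states {q0, q1, q2, q3, q5, q6, q7} is acyclic, so L(A) is finite; the longest accepting path visits 6 useful states, giving maximum string length 5.
Counting accepting paths from q5 by length: 1 of length 0, 2 of length 1, 3 of length 2, 3 of length 3, 1 of length 4, 1 of length 5. Total 11.

11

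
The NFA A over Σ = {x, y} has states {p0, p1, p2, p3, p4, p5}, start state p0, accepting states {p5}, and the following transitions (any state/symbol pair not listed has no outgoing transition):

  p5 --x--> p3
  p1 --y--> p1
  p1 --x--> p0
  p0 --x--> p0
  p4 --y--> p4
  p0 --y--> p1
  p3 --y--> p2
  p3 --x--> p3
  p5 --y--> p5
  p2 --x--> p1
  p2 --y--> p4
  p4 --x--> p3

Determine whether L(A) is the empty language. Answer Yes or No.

The states reachable from the start state are {p0, p1}.
None of the accepting states {p5} is reachable, so no string is accepted and L(A) = ∅.

Yes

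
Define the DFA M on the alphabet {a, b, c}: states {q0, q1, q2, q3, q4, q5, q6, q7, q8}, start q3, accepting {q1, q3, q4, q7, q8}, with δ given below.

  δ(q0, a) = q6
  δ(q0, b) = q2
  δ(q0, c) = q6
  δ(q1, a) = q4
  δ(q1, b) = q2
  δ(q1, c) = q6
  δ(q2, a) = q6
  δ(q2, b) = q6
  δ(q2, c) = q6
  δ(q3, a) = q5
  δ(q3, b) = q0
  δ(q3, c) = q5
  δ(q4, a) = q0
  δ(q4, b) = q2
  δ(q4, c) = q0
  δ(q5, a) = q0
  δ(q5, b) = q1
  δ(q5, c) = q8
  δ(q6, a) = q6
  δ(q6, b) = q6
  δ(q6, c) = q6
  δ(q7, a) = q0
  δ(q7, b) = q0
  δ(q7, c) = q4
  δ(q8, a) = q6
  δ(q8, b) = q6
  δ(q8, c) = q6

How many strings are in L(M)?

7

The useful subgraph on states {q1, q3, q4, q5, q8} is acyclic, so L(M) is finite; the longest accepting path visits 4 useful states, giving maximum string length 3.
Counting accepting paths from q3 by length: 1 of length 0, 4 of length 2, 2 of length 3. Total 7.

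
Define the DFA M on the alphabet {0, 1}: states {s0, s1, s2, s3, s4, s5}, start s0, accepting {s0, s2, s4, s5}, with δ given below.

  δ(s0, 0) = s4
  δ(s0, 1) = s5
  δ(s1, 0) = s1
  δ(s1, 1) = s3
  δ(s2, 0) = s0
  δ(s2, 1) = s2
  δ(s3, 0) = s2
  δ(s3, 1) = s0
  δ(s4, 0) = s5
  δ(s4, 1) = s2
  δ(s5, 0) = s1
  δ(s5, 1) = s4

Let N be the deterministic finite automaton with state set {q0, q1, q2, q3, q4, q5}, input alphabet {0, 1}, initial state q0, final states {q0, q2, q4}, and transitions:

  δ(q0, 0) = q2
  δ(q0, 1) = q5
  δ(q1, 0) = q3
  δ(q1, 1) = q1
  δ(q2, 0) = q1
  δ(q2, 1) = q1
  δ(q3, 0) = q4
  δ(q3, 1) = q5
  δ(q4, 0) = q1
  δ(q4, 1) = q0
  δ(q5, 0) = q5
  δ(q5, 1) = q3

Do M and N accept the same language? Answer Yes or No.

No

The string 1 is accepted by M but rejected by N.
So L(M) ≠ L(N).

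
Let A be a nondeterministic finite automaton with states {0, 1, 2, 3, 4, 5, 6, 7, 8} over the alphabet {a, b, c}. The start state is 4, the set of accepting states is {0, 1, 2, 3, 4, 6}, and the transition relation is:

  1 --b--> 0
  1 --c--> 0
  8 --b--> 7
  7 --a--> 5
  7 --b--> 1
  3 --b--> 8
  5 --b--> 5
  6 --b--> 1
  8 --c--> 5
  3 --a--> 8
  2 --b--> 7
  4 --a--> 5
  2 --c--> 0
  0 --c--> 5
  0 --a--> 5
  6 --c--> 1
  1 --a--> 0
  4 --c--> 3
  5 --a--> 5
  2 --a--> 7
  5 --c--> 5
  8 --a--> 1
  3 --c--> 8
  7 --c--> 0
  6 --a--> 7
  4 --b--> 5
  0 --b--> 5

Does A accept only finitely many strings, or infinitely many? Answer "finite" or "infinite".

The useful states (reachable from 4 and able to reach an accepting state) are {0, 1, 3, 4, 7, 8}.
Restricted to these states the transition graph has no cycle, so every accepting path has bounded length and L is finite.

finite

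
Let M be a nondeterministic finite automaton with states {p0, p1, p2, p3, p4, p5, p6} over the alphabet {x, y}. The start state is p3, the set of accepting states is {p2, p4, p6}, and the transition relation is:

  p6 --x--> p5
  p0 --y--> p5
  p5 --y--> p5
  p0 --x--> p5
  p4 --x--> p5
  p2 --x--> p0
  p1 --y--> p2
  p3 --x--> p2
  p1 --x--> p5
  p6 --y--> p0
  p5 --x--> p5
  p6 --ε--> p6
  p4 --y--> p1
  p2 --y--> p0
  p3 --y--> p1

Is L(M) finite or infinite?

The useful states (reachable from p3 and able to reach an accepting state) are {p1, p2, p3}.
Restricted to these states the transition graph has no cycle, so every accepting path has bounded length and L is finite.

finite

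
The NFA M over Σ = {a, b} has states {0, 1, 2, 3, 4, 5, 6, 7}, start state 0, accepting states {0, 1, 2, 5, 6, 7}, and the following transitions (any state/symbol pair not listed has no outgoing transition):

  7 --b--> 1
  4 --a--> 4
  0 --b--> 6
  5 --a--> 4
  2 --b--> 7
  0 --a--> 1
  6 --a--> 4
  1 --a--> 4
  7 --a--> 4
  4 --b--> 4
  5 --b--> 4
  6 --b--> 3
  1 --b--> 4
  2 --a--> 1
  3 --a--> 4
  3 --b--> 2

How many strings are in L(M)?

7

The useful subgraph on states {0, 1, 2, 3, 6, 7} is acyclic, so L(M) is finite; the longest accepting path visits 6 useful states, giving maximum string length 5.
Counting accepting paths from 0 by length: 1 of length 0, 2 of length 1, 1 of length 3, 2 of length 4, 1 of length 5. Total 7.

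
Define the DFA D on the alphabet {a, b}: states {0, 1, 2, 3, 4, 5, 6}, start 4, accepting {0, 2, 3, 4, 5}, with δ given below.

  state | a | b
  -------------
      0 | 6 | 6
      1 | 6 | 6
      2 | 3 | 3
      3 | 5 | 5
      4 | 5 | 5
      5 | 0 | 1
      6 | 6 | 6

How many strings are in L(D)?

The useful subgraph on states {0, 4, 5} is acyclic, so L(D) is finite; the longest accepting path visits 3 useful states, giving maximum string length 2.
Counting accepting paths from 4 by length: 1 of length 0, 2 of length 1, 2 of length 2. Total 5.

5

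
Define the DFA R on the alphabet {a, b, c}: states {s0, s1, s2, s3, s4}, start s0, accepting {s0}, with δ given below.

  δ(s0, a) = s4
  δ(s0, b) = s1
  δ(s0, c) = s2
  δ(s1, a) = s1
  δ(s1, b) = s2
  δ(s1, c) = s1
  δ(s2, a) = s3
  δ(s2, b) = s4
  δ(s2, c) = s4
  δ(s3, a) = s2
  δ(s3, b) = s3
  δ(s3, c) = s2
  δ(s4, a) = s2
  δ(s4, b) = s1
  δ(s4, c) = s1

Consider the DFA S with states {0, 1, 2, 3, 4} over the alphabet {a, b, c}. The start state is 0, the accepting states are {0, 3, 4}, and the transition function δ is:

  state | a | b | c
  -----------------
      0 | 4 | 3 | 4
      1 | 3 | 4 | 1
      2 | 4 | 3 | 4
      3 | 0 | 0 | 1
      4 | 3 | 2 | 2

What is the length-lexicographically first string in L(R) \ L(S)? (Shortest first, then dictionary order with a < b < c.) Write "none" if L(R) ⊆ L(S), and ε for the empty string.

none

Exploring the product automaton R × S from the start pair (s0, 0), following both machines on each input symbol, reaches 20 state pairs: (s0, 0), (s4, 4), (s1, 3), (s2, 4), (s2, 3), (s1, 2), (s1, 0), (s2, 0), (s1, 1), (s3, 3), (s4, 2), (s3, 0), (s4, 0), (s4, 1), (s1, 4), (s3, 4), (s4, 3), (s2, 1), (s2, 2), (s3, 2).
R accepts in {s0} and S accepts in {0, 3, 4}. The reachable pairs whose R-component is accepting are (s0, 0); in each of them the S-component is accepting too, so the product for L(R) \ L(S) (R-component accepting, S-component rejecting) has no reachable accepting pair and the difference is empty.
So every string accepted by R is also accepted by S: L(R) \ L(S) = ∅ and there is no such string.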